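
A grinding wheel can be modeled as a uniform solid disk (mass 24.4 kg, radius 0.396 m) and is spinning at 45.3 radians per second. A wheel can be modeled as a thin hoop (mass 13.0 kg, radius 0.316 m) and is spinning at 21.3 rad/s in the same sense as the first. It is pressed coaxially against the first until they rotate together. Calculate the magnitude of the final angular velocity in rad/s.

No external torque acts about the common axis, so total angular momentum is conserved.
Moments of inertia: I_A = ½(24.4)(0.396)² = 1.913 kg·m²; I_B = (13.0)(0.316)² = 1.298 kg·m².
Taking A's sense as positive: L = (1.913)(45.3) + (1.298)(21.3) = 114.3 kg·m²·rad/s.
Combined I = 1.913 + 1.298 = 3.211 kg·m².
ω_f = L / I = 114.3 / 3.211 = 35.60 rad/s.

|ω_f| ≈ 35.6 rad/s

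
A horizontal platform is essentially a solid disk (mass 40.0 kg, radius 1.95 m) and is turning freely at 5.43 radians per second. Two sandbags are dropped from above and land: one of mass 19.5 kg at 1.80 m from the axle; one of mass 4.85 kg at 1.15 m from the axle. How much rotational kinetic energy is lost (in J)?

The added mass arrives with no angular momentum about the axle, and any external torque about the axle is negligible, so the system's angular momentum is conserved.
I_p = ½(40.0)(1.95)² = 76.05 kg·m².
Added inertia Σmr² = (19.5)(1.80)² + (4.85)(1.15)² = 69.59 kg·m²; I_f = 76.05 + 69.59 = 145.6 kg·m².
ω_f = I_p ω_i / I_f = (76.05)(5.43) / 145.6 = 2.835 rad/s.
KE_i = ½(76.05)(5.430 rad/s)² = 1121 J; KE_f = ½(145.6)(2.835)² = 585.4 J.

energy lost ≈ 536 J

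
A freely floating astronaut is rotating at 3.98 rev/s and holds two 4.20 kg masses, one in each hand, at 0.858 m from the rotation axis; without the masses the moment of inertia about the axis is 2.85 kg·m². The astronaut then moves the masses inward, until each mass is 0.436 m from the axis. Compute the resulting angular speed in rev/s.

Angular momentum about the spin axis is conserved since the torque about it is zero.
I₁ = 2.85 + 2(4.20)(0.858)² = 9.034 kg·m²; I₂ = 2.85 + 2(4.20)(0.436)² = 4.447 kg·m².
ω₂ = I₁ω₁ / I₂ = (9.034)(3.98 rev/s) / (4.447) = 8.085 rev/s.

ω₂ ≈ 8.09 rev/s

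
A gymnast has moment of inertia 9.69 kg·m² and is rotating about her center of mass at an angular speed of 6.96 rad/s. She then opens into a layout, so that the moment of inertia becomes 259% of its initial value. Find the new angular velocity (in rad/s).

ω₂ ≈ 2.69 rad/s

Angular momentum about the spin axis is conserved since the torque about it is zero.
I₂ = 2.59 × 9.69 = 25.10 kg·m².
ω₂ = I₁ω₁ / I₂ = (9.690)(6.96 rad/s) / (25.10) = 2.687 rad/s.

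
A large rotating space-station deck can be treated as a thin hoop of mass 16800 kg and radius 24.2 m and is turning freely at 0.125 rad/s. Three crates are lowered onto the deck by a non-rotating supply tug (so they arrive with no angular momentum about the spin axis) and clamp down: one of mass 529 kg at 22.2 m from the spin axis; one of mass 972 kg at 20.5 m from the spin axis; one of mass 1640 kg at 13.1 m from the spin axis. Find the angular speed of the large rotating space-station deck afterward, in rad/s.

ω_f ≈ 0.114 rad/s

No external torque acts about the spin axis; L_before = L_after.
I_p = (16800)(24.2)² = 9.839e+06 kg·m².
Added inertia Σmr² = (529)(22.2)² + (972)(20.5)² + (1640)(13.1)² = 9.506e+05 kg·m²; I_f = 9.839e+06 + 9.506e+05 = 1.079e+07 kg·m².
ω_f = I_p ω_i / I_f = (9.839e+06)(0.125) / 1.079e+07 = 0.1140 rad/s.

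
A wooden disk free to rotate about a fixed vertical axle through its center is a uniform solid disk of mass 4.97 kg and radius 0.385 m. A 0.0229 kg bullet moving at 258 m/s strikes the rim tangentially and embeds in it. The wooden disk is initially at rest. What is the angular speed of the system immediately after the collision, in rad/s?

|ω_f| ≈ 6.12 rad/s

The axle reaction passes through the axle and exerts no torque about it; angular momentum about the axle is conserved through the impact.
I_p = ½(4.97)(0.385)² = 0.3683 kg·m². Taking the sense of the bullet's angular momentum as positive, L_{bullet} = m v R = (0.0229)(258)(0.385) = 2.275 kg·m²/s.
L_i = 0 + 2.275 = 2.275 kg·m²/s.
After sticking, I_f = I_p + m R² = 0.3683 + (0.0229)(0.385)² = 0.3717 kg·m².
ω_f = L_i / I_f = 2.275 / 0.3717 = 6.119 rad/s.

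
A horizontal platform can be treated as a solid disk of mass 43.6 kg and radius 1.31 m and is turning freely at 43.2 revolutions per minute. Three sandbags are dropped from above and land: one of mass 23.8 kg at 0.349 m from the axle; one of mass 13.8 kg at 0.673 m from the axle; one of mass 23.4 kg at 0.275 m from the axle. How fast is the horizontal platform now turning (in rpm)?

ω_f ≈ 33.4 rpm

No external torque acts about the axle; L_before = L_after.
I_p = ½(43.6)(1.31)² = 37.41 kg·m².
Added inertia Σmr² = (23.8)(0.349)² + (13.8)(0.673)² + (23.4)(0.275)² = 10.92 kg·m²; I_f = 37.41 + 10.92 = 48.33 kg·m².
ω_f = I_p ω_i / I_f = (37.41)(43.2) / 48.33 = 33.44 rpm.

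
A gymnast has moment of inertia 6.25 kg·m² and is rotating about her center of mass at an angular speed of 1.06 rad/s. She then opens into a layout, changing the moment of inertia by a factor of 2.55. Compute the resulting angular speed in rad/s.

ω₂ ≈ 0.416 rad/s

No external torque acts about the spin axis, so angular momentum is conserved.
I₂ = 2.55 × 6.25 = 15.94 kg·m².
ω₂ = I₁ω₁ / I₂ = (6.250)(1.06 rad/s) / (15.94) = 0.4157 rad/s.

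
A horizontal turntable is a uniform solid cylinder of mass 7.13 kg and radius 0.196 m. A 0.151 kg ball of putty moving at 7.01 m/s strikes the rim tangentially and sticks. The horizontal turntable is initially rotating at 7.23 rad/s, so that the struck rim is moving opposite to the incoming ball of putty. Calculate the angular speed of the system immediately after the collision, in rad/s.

The axle reaction passes through the axle and exerts no torque about it; angular momentum about the axle is conserved through the impact.
I_p = ½(7.13)(0.196)² = 0.1370 kg·m². Taking the sense of the ball of putty's angular momentum as positive, L_{ball} = m v R = (0.151)(7.01)(0.196) = 0.2075 kg·m²/s.
L_i = −I_p ω_p + m v R = −(0.1370)(7.23) + 0.2075 = -0.7827 kg·m²/s.
After sticking, I_f = I_p + m R² = 0.1370 + (0.151)(0.196)² = 0.1428 kg·m².
ω_f = L_i / I_f = -0.7827 / 0.1428 = -5.483 rad/s.

|ω_f| ≈ 5.48 rad/s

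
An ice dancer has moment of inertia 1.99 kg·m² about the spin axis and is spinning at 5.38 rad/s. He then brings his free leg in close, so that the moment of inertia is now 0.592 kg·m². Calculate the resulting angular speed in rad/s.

ω₂ ≈ 18.1 rad/s

No external torque acts about the spin axis, so angular momentum is conserved.
ω₂ = I₁ω₁ / I₂ = (1.990)(5.38 rad/s) / (0.5920) = 18.08 rad/s.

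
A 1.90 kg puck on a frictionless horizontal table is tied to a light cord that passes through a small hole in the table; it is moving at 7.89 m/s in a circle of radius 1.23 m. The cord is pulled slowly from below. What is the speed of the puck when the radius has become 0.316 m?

v₂ ≈ 30.7 m/s

The only horizontal force on the mass is along the cord (radial), so it exerts no torque about the hole and angular momentum m v r is conserved.
v₂ = v₁ r₁ / r₂ = (7.89)(1.23) / (0.316) = 30.71 m/s.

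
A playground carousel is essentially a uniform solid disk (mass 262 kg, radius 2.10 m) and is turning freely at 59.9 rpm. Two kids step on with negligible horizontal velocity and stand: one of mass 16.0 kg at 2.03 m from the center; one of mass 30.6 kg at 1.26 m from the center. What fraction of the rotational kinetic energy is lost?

The added mass arrives with no angular momentum about the center, and any external torque about the center is negligible, so the system's angular momentum is conserved.
I_p = ½(262)(2.10)² = 577.7 kg·m².
Added inertia Σmr² = (16.0)(2.03)² + (30.6)(1.26)² = 114.5 kg·m²; I_f = 577.7 + 114.5 = 692.2 kg·m².
ω_f = I_p ω_i / I_f = (577.7)(59.9) / 692.2 = 49.99 rpm.
KE_i = ½(577.7)(6.273 rad/s)² = 11370 J; KE_f = ½(692.2)(5.235)² = 9485 J.
Fraction lost = 0.1654.

fraction ≈ 0.165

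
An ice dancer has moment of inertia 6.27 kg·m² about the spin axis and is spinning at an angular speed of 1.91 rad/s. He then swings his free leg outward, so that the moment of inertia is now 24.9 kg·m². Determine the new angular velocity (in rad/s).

No external torque acts about the spin axis, so angular momentum is conserved.
ω₂ = I₁ω₁ / I₂ = (6.270)(1.91 rad/s) / (24.90) = 0.4810 rad/s.

ω₂ ≈ 0.481 rad/s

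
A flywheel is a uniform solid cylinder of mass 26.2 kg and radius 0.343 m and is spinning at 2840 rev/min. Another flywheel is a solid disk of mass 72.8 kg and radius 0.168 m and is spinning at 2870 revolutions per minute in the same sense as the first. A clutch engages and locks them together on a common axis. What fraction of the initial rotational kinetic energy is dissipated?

fraction ≈ 2.66e-05

No external torque acts about the common axis, so total angular momentum is conserved.
Moments of inertia: I_A = ½(26.2)(0.343)² = 1.541 kg·m²; I_B = ½(72.8)(0.168)² = 1.027 kg·m².
Taking A's sense as positive: L = (1.541)(2840) + (1.027)(2870) = 7326 kg·m²·rpm.
Combined I = 1.541 + 1.027 = 2.569 kg·m².
ω_f = L / I = 7326 / 2.569 = 2852 rpm.
KE_i = ½ΣIω² = 1.146e+05 J; KE_f = ½(2.569)(298.7)² = 1.146e+05 J.
Fraction dissipated = (KE_i − KE_f)/KE_i = 2.655e-05.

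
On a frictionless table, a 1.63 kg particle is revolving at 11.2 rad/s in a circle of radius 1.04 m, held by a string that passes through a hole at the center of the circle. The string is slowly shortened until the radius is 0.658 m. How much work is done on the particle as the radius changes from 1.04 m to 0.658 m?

W ≈ 166 J

The constraining force is radial, so m r² ω about the center is conserved.
ω₂ = ω₁ (r₁/r₂)² = (11.2)(1.04/0.658)² = 27.98 rad/s.
W = ΔKE = ½m(v₂² − v₁²) = 165.7 J.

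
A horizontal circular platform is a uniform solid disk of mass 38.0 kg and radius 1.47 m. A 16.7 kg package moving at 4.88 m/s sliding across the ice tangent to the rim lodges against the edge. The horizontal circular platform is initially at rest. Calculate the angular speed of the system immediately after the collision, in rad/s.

About the central axle the impulsive forces during the collision are internal, so angular momentum about that axis is conserved.
I_p = ½(38.0)(1.47)² = 41.06 kg·m². Taking the sense of the package's angular momentum as positive, L_{package} = m v R = (16.7)(4.88)(1.47) = 119.8 kg·m²/s.
L_i = 0 + 119.8 = 119.8 kg·m²/s.
After sticking, I_f = I_p + m R² = 41.06 + (16.7)(1.47)² = 77.14 kg·m².
ω_f = L_i / I_f = 119.8 / 77.14 = 1.553 rad/s.

|ω_f| ≈ 1.55 rad/s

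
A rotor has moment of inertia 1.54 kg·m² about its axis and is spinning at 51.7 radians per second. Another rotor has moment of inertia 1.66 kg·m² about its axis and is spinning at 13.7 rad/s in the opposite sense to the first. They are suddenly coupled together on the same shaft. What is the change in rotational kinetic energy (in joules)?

ΔKE ≈ -1710 J

No external torque acts about the common axis, so total angular momentum is conserved.
Taking A's sense as positive: L = (1.540)(51.7) − (1.660)(13.7) = 56.88 kg·m²·rad/s.
Combined I = 1.540 + 1.660 = 3.200 kg·m².
ω_f = L / I = 56.88 / 3.200 = 17.77 rad/s.
KE_i = ½ΣIω² = 2214 J; KE_f = ½(3.200)(17.77)² = 505.4 J.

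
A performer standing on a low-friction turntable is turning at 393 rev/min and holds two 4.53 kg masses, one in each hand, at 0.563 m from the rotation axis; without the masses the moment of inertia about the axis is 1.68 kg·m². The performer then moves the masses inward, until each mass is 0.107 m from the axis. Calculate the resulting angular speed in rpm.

No external torque acts about the spin axis, so angular momentum is conserved.
I₁ = 1.68 + 2(4.53)(0.563)² = 4.552 kg·m²; I₂ = 1.68 + 2(4.53)(0.107)² = 1.784 kg·m².
ω₂ = I₁ω₁ / I₂ = (4.552)(393 rpm) / (1.784) = 1003 rpm.

ω₂ ≈ 1000 rpm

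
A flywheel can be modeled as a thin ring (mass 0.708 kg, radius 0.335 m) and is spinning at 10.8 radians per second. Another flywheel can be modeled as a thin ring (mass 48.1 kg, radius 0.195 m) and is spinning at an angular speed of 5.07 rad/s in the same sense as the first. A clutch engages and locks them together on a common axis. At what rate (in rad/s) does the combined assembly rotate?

The coupling torques are internal; angular momentum about the shared axis is conserved.
Moments of inertia: I_A = (0.708)(0.335)² = 0.07946 kg·m²; I_B = (48.1)(0.195)² = 1.829 kg·m².
Taking A's sense as positive: L = (0.07946)(10.8) + (1.829)(5.07) = 10.13 kg·m²·rad/s.
Combined I = 0.07946 + 1.829 = 1.908 kg·m².
ω_f = L / I = 10.13 / 1.908 = 5.309 rad/s.

|ω_f| ≈ 5.31 rad/s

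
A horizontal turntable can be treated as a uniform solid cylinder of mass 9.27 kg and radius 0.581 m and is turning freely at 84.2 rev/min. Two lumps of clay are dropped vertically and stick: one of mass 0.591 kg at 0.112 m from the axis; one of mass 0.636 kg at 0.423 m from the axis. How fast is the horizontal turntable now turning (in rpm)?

No external torque acts about the axis; L_before = L_after.
I_p = ½(9.27)(0.581)² = 1.565 kg·m².
Added inertia Σmr² = (0.591)(0.112)² + (0.636)(0.423)² = 0.1212 kg·m²; I_f = 1.565 + 0.1212 = 1.686 kg·m².
ω_f = I_p ω_i / I_f = (1.565)(84.2) / 1.686 = 78.15 rpm.

ω_f ≈ 78.1 rpm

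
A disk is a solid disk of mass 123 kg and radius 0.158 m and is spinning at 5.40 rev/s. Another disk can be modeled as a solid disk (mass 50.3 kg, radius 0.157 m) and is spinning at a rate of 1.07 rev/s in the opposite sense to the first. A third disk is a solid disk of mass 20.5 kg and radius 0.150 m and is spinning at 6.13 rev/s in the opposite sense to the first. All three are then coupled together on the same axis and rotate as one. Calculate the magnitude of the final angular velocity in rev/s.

No external torque acts about the common axis, so total angular momentum is conserved.
Moments of inertia: I_A = ½(123)(0.158)² = 1.535 kg·m²; I_B = ½(50.3)(0.157)² = 0.6199 kg·m²; I_C = ½(20.5)(0.150)² = 0.2306 kg·m².
Taking A's sense as positive: L = (1.535)(5.40) − (0.6199)(1.07) − (0.2306)(6.13) = 6.213 kg·m²·rev/s.
Combined I = 1.535 + 0.6199 + 0.2306 = 2.386 kg·m².
ω_f = L / I = 6.213 / 2.386 = 2.604 rev/s.

|ω_f| ≈ 2.60 rev/s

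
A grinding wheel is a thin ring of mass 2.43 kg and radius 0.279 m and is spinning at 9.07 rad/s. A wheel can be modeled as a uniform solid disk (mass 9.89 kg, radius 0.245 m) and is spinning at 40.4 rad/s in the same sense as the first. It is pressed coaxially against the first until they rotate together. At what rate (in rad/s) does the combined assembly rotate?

|ω_f| ≈ 28.2 rad/s

The coupling torques are internal; angular momentum about the shared axis is conserved.
Moments of inertia: I_A = (2.43)(0.279)² = 0.1892 kg·m²; I_B = ½(9.89)(0.245)² = 0.2968 kg·m².
Taking A's sense as positive: L = (0.1892)(9.07) + (0.2968)(40.4) = 13.71 kg·m²·rad/s.
Combined I = 0.1892 + 0.2968 = 0.4860 kg·m².
ω_f = L / I = 13.71 / 0.4860 = 28.21 rad/s.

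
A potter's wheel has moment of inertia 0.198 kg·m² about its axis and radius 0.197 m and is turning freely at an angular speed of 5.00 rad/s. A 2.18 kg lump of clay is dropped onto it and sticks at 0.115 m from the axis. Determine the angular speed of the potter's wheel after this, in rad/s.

ω_f ≈ 4.36 rad/s

The added mass arrives with no angular momentum about the axis, and any external torque about the axis is negligible, so the system's angular momentum is conserved.
Added inertia Σmr² = (2.18)(0.115)² = 0.02883 kg·m²; I_f = 0.1980 + 0.02883 = 0.2268 kg·m².
ω_f = I_p ω_i / I_f = (0.1980)(5.00) / 0.2268 = 4.364 rad/s.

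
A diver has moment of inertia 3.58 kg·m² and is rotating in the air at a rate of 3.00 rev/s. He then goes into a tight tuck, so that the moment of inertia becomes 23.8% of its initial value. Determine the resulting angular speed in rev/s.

With no external torque about the axis, L is conserved: I₁ω₁ = I₂ω₂.
I₂ = 0.238 × 3.58 = 0.8520 kg·m².
ω₂ = I₁ω₁ / I₂ = (3.580)(3.00 rev/s) / (0.8520) = 12.61 rev/s.

ω₂ ≈ 12.6 rev/s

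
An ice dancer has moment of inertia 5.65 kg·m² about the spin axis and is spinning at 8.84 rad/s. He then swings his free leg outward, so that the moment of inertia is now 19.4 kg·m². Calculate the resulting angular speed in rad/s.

No external torque acts about the spin axis, so angular momentum is conserved.
ω₂ = I₁ω₁ / I₂ = (5.650)(8.84 rad/s) / (19.40) = 2.575 rad/s.

ω₂ ≈ 2.57 rad/s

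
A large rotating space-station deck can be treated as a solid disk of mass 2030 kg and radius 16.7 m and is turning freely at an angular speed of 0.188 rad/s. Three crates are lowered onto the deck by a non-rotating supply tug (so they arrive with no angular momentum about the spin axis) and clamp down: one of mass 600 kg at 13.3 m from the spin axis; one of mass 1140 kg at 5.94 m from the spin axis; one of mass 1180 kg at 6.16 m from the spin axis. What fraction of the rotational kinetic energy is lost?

fraction ≈ 0.403

No external torque acts about the spin axis; L_before = L_after.
I_p = ½(2030)(16.7)² = 2.831e+05 kg·m².
Added inertia Σmr² = (600)(13.3)² + (1140)(5.94)² + (1180)(6.16)² = 1.911e+05 kg·m²; I_f = 2.831e+05 + 1.911e+05 = 4.742e+05 kg·m².
ω_f = I_p ω_i / I_f = (2.831e+05)(0.188) / 4.742e+05 = 0.1122 rad/s.
KE_i = ½(2.831e+05)(0.1880 rad/s)² = 5002 J; KE_f = ½(4.742e+05)(0.1122)² = 2986 J.
Fraction lost = 0.4031.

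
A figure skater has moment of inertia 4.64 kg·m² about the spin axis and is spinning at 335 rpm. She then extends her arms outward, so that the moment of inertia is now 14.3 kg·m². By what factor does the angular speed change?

ω₂/ω₁ ≈ 0.324

With no external torque about the axis, L is conserved: I₁ω₁ = I₂ω₂.
ω₂/ω₁ = I₁/I₂ = 4.640 / 14.30 = 0.3245.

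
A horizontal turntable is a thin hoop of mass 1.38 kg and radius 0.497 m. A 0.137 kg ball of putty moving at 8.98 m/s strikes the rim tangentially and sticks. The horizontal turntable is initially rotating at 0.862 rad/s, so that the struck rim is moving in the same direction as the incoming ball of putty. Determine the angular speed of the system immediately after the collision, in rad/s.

|ω_f| ≈ 2.42 rad/s

About the axle the impulsive forces during the collision are internal, so angular momentum about that axis is conserved.
I_p = (1.38)(0.497)² = 0.3409 kg·m². Taking the sense of the ball of putty's angular momentum as positive, L_{ball} = m v R = (0.137)(8.98)(0.497) = 0.6114 kg·m²/s.
L_i = +I_p ω_p + m v R = +(0.3409)(0.862) + 0.6114 = 0.9053 kg·m²/s.
After sticking, I_f = I_p + m R² = 0.3409 + (0.137)(0.497)² = 0.3747 kg·m².
ω_f = L_i / I_f = 0.9053 / 0.3747 = 2.416 rad/s.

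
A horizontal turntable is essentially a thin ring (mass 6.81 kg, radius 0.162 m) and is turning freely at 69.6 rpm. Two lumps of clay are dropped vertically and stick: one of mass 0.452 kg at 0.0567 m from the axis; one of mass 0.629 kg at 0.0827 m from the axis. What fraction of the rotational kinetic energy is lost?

No external torque acts about the axis; L_before = L_after.
I_p = (6.81)(0.162)² = 0.1787 kg·m².
Added inertia Σmr² = (0.452)(0.0567)² + (0.629)(0.0827)² = 0.005755 kg·m²; I_f = 0.1787 + 0.005755 = 0.1845 kg·m².
ω_f = I_p ω_i / I_f = (0.1787)(69.6) / 0.1845 = 67.43 rpm.
KE_i = ½(0.1787)(7.288 rad/s)² = 4.747 J; KE_f = ½(0.1845)(7.061)² = 4.599 J.
Fraction lost = 0.03120.

fraction ≈ 0.0312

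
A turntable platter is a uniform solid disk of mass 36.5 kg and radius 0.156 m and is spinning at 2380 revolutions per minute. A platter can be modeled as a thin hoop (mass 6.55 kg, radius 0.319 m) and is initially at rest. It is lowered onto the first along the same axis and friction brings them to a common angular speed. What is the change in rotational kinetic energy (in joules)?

No external torque acts about the common axis, so total angular momentum is conserved.
Moments of inertia: I_A = ½(36.5)(0.156)² = 0.4441 kg·m²; I_B = (6.55)(0.319)² = 0.6665 kg·m².
Taking A's sense as positive: L = (0.4441)(2380) = 1057 kg·m²·rpm.
Combined I = 0.4441 + 0.6665 = 1.111 kg·m².
ω_f = L / I = 1057 / 1.111 = 951.7 rpm.
KE_i = ½ΣIω² = 13790 J; KE_f = ½(1.111)(99.66)² = 5516 J.

ΔKE ≈ -8280 J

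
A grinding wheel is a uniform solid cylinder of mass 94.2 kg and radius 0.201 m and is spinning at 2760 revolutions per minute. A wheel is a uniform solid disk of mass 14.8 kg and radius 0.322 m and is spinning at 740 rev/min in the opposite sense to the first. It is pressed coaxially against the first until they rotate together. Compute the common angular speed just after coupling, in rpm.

No external torque acts about the common axis, so total angular momentum is conserved.
Moments of inertia: I_A = ½(94.2)(0.201)² = 1.903 kg·m²; I_B = ½(14.8)(0.322)² = 0.7673 kg·m².
Taking A's sense as positive: L = (1.903)(2760) − (0.7673)(740) = 4684 kg·m²·rpm.
Combined I = 1.903 + 0.7673 = 2.670 kg·m².
ω_f = L / I = 4684 / 2.670 = 1754 rpm.

|ω_f| ≈ 1750 rpm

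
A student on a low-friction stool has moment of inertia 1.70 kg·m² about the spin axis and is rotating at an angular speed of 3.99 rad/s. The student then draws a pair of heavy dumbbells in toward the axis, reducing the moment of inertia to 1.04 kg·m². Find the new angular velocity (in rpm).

With no external torque about the axis, L is conserved: I₁ω₁ = I₂ω₂.
ω₂ = I₁ω₁ / I₂ = (1.700)(3.99 rad/s) / (1.040) = 6.522 rad/s = 62.28 rpm.

ω₂ ≈ 62.3 rpm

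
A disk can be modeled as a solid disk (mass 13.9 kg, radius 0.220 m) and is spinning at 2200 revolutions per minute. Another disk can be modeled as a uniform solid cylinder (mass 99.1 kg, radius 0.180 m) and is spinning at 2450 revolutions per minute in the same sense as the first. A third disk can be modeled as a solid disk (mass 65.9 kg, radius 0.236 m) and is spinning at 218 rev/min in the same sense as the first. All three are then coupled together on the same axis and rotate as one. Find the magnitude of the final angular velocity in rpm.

|ω_f| ≈ 1340 rpm

No external torque acts about the common axis, so total angular momentum is conserved.
Moments of inertia: I_A = ½(13.9)(0.220)² = 0.3364 kg·m²; I_B = ½(99.1)(0.180)² = 1.605 kg·m²; I_C = ½(65.9)(0.236)² = 1.835 kg·m².
Taking A's sense as positive: L = (0.3364)(2200) + (1.605)(2450) + (1.835)(218) = 5073 kg·m²·rpm.
Combined I = 0.3364 + 1.605 + 1.835 = 3.777 kg·m².
ω_f = L / I = 5073 / 3.777 = 1343 rpm.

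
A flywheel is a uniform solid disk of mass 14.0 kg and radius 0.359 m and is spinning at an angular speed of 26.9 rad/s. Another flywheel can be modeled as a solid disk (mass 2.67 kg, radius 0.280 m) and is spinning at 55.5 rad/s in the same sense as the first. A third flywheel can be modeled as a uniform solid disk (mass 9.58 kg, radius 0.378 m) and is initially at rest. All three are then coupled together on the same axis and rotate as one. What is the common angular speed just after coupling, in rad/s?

|ω_f| ≈ 17.8 rad/s

The coupling torques are internal; angular momentum about the shared axis is conserved.
Moments of inertia: I_A = ½(14.0)(0.359)² = 0.9022 kg·m²; I_B = ½(2.67)(0.280)² = 0.1047 kg·m²; I_C = ½(9.58)(0.378)² = 0.6844 kg·m².
Taking A's sense as positive: L = (0.9022)(26.9) + (0.1047)(55.5) = 30.08 kg·m²·rad/s.
Combined I = 0.9022 + 0.1047 + 0.6844 = 1.691 kg·m².
ω_f = L / I = 30.08 / 1.691 = 17.78 rad/s.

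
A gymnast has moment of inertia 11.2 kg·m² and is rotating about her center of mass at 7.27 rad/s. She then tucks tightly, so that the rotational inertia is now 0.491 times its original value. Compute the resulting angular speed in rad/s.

No external torque acts about the spin axis, so angular momentum is conserved.
I₂ = 0.491 × 11.2 = 5.499 kg·m².
ω₂ = I₁ω₁ / I₂ = (11.20)(7.27 rad/s) / (5.499) = 14.81 rad/s.

ω₂ ≈ 14.8 rad/s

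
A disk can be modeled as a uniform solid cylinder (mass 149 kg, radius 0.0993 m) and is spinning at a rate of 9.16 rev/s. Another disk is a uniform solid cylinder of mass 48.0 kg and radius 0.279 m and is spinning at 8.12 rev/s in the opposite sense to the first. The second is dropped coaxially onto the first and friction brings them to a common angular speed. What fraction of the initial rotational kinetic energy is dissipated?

The coupling torques are internal; angular momentum about the shared axis is conserved.
Moments of inertia: I_A = ½(149)(0.0993)² = 0.7346 kg·m²; I_B = ½(48.0)(0.279)² = 1.868 kg·m².
Taking A's sense as positive: L = (0.7346)(9.16) − (1.868)(8.12) = -8.441 kg·m²·rev/s.
Combined I = 0.7346 + 1.868 = 2.603 kg·m².
ω_f = L / I = -8.441 / 2.603 = -3.243 rev/s.
KE_i = ½ΣIω² = 3648 J; KE_f = ½(2.603)(20.38)² = 540.3 J.
Fraction dissipated = (KE_i − KE_f)/KE_i = 0.8519.

fraction ≈ 0.852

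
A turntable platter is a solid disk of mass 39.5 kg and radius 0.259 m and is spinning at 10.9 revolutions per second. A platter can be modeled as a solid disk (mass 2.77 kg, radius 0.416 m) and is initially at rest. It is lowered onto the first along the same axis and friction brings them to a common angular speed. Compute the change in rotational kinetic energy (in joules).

No external torque acts about the common axis, so total angular momentum is conserved.
Moments of inertia: I_A = ½(39.5)(0.259)² = 1.325 kg·m²; I_B = ½(2.77)(0.416)² = 0.2397 kg·m².
Taking A's sense as positive: L = (1.325)(10.9) = 14.44 kg·m²·rev/s.
Combined I = 1.325 + 0.2397 = 1.565 kg·m².
ω_f = L / I = 14.44 / 1.565 = 9.230 rev/s.
KE_i = ½ΣIω² = 3107 J; KE_f = ½(1.565)(57.99)² = 2631 J.

ΔKE ≈ -476 J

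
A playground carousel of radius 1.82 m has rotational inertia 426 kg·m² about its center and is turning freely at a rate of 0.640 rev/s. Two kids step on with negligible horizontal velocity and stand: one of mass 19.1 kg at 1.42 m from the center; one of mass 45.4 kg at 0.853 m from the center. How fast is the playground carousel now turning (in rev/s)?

ω_f ≈ 0.548 rev/s

The added mass arrives with no angular momentum about the center, and any external torque about the center is negligible, so the system's angular momentum is conserved.
Added inertia Σmr² = (19.1)(1.42)² + (45.4)(0.853)² = 71.55 kg·m²; I_f = 426.0 + 71.55 = 497.5 kg·m².
ω_f = I_p ω_i / I_f = (426.0)(0.640) / 497.5 = 0.5480 rev/s.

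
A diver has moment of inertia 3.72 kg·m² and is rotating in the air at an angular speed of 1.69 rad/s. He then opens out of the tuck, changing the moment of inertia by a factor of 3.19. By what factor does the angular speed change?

With no external torque about the axis, L is conserved: I₁ω₁ = I₂ω₂.
I₂ = 3.19 × 3.72 = 11.87 kg·m².
ω₂/ω₁ = I₁/I₂ = 3.720 / 11.87 = 0.3135.

ω₂/ω₁ ≈ 0.313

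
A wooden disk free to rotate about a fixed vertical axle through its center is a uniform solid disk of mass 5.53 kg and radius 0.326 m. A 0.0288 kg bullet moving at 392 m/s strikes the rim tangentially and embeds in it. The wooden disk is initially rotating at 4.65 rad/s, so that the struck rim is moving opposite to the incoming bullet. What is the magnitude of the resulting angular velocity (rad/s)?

The axle reaction passes through the axle and exerts no torque about it; angular momentum about the axle is conserved through the impact.
I_p = ½(5.53)(0.326)² = 0.2939 kg·m². Taking the sense of the bullet's angular momentum as positive, L_{bullet} = m v R = (0.0288)(392)(0.326) = 3.680 kg·m²/s.
L_i = −I_p ω_p + m v R = −(0.2939)(4.65) + 3.680 = 2.314 kg·m²/s.
After sticking, I_f = I_p + m R² = 0.2939 + (0.0288)(0.326)² = 0.2969 kg·m².
ω_f = L_i / I_f = 2.314 / 0.2969 = 7.793 rad/s.

|ω_f| ≈ 7.79 rad/s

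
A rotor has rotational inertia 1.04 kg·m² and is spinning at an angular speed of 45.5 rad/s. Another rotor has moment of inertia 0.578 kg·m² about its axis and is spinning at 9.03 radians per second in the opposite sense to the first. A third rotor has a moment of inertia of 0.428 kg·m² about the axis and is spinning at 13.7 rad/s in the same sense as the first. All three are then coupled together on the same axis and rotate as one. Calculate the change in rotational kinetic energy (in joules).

No external torque acts about the common axis, so total angular momentum is conserved.
Taking A's sense as positive: L = (1.040)(45.5) − (0.5780)(9.03) + (0.4280)(13.7) = 47.96 kg·m²·rad/s.
Combined I = 1.040 + 0.5780 + 0.4280 = 2.046 kg·m².
ω_f = L / I = 47.96 / 2.046 = 23.44 rad/s.
KE_i = ½ΣIω² = 1140 J; KE_f = ½(2.046)(23.44)² = 562.2 J.

ΔKE ≈ -578 J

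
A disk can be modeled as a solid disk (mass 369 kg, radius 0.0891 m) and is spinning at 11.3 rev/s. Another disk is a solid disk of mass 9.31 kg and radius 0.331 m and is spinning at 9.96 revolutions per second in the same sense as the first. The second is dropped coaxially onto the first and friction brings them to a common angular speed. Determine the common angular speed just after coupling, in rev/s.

|ω_f| ≈ 11.0 rev/s

The coupling torques are internal; angular momentum about the shared axis is conserved.
Moments of inertia: I_A = ½(369)(0.0891)² = 1.465 kg·m²; I_B = ½(9.31)(0.331)² = 0.5100 kg·m².
Taking A's sense as positive: L = (1.465)(11.3) + (0.5100)(9.96) = 21.63 kg·m²·rev/s.
Combined I = 1.465 + 0.5100 = 1.975 kg·m².
ω_f = L / I = 21.63 / 1.975 = 10.95 rev/s.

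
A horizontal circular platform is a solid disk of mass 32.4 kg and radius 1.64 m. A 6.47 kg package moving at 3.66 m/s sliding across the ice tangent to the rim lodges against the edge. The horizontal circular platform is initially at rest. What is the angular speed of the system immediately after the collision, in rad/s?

|ω_f| ≈ 0.637 rad/s

About the central axle the impulsive forces during the collision are internal, so angular momentum about that axis is conserved.
I_p = ½(32.4)(1.64)² = 43.57 kg·m². Taking the sense of the package's angular momentum as positive, L_{package} = m v R = (6.47)(3.66)(1.64) = 38.84 kg·m²/s.
L_i = 0 + 38.84 = 38.84 kg·m²/s.
After sticking, I_f = I_p + m R² = 43.57 + (6.47)(1.64)² = 60.97 kg·m².
ω_f = L_i / I_f = 38.84 / 60.97 = 0.6369 rad/s.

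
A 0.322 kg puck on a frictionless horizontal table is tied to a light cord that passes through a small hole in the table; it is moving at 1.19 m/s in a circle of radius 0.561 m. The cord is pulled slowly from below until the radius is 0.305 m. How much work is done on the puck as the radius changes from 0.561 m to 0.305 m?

W ≈ 0.543 J

Central (radial) force ⇒ zero torque about the center ⇒ m v r is constant.
v₂ = v₁ r₁ / r₂ = (1.19)(0.561) / (0.305) = 2.189 m/s.
W = ΔKE = ½m(v₂² − v₁²) = 0.5433 J.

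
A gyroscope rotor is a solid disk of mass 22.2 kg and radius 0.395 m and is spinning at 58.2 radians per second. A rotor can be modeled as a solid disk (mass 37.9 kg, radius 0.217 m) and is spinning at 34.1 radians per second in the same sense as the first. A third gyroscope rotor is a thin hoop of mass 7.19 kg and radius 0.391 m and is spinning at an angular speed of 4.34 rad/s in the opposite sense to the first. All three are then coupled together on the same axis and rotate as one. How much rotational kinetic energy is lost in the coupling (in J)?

The coupling torques are internal; angular momentum about the shared axis is conserved.
Moments of inertia: I_A = ½(22.2)(0.395)² = 1.732 kg·m²; I_B = ½(37.9)(0.217)² = 0.8923 kg·m²; I_C = (7.19)(0.391)² = 1.099 kg·m².
Taking A's sense as positive: L = (1.732)(58.2) + (0.8923)(34.1) − (1.099)(4.34) = 126.5 kg·m²·rad/s.
Combined I = 1.732 + 0.8923 + 1.099 = 3.723 kg·m².
ω_f = L / I = 126.5 / 3.723 = 33.96 rad/s.
KE_i = ½ΣIω² = 3462 J; KE_f = ½(3.723)(33.96)² = 2147 J.

ΔKE lost ≈ 1320 J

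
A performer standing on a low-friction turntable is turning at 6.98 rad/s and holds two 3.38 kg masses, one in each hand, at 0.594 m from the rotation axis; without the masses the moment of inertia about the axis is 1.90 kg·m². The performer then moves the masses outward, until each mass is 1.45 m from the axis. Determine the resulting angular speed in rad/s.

ω₂ ≈ 1.86 rad/s

Angular momentum about the spin axis is conserved since the torque about it is zero.
I₁ = 1.90 + 2(3.38)(0.594)² = 4.285 kg·m²; I₂ = 1.90 + 2(3.38)(1.45)² = 16.11 kg·m².
ω₂ = I₁ω₁ / I₂ = (4.285)(6.98 rad/s) / (16.11) = 1.856 rad/s.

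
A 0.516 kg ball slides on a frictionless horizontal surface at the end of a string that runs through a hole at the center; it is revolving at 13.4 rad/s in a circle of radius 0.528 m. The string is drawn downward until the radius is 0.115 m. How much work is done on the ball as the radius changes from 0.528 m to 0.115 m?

W ≈ 259 J

No torque about the axis ⇒ m r₁² ω₁ = m r₂² ω₂.
ω₂ = ω₁ (r₁/r₂)² = (13.4)(0.528/0.115)² = 282.5 rad/s.
W = ΔKE = ½m(v₂² − v₁²) = 259.3 J.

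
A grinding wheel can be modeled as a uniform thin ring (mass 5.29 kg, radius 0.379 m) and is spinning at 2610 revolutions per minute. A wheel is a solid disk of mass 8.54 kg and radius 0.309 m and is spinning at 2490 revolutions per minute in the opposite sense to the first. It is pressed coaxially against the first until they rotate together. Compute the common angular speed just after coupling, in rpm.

|ω_f| ≈ 829 rpm

No external torque acts about the common axis, so total angular momentum is conserved.
Moments of inertia: I_A = (5.29)(0.379)² = 0.7599 kg·m²; I_B = ½(8.54)(0.309)² = 0.4077 kg·m².
Taking A's sense as positive: L = (0.7599)(2610) − (0.4077)(2490) = 968.1 kg·m²·rpm.
Combined I = 0.7599 + 0.4077 = 1.168 kg·m².
ω_f = L / I = 968.1 / 1.168 = 829.1 rpm.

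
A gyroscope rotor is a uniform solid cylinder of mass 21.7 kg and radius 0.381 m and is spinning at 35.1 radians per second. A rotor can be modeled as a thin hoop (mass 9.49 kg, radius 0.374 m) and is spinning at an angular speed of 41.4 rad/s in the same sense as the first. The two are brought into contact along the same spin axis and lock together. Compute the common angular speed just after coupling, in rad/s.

|ω_f| ≈ 38.0 rad/s

The coupling torques are internal; angular momentum about the shared axis is conserved.
Moments of inertia: I_A = ½(21.7)(0.381)² = 1.575 kg·m²; I_B = (9.49)(0.374)² = 1.327 kg·m².
Taking A's sense as positive: L = (1.575)(35.1) + (1.327)(41.4) = 110.2 kg·m²·rad/s.
Combined I = 1.575 + 1.327 = 2.902 kg·m².
ω_f = L / I = 110.2 / 2.902 = 37.98 rad/s.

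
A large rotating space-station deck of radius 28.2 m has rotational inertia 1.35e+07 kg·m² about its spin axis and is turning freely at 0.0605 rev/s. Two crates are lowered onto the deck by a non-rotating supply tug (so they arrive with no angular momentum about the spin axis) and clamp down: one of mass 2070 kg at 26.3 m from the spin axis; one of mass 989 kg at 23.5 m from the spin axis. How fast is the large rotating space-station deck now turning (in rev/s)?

ω_f ≈ 0.0528 rev/s

No external torque acts about the spin axis; L_before = L_after.
Added inertia Σmr² = (2070)(26.3)² + (989)(23.5)² = 1.978e+06 kg·m²; I_f = 1.350e+07 + 1.978e+06 = 1.548e+07 kg·m².
ω_f = I_p ω_i / I_f = (1.350e+07)(0.0605) / 1.548e+07 = 0.05277 rev/s.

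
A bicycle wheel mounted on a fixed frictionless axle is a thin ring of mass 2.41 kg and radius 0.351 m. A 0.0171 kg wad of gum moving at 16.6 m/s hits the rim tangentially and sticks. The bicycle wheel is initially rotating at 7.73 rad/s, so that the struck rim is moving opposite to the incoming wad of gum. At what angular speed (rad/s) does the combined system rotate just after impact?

|ω_f| ≈ 7.34 rad/s

About the axle the impulsive forces during the collision are internal, so angular momentum about that axis is conserved.
I_p = (2.41)(0.351)² = 0.2969 kg·m². Taking the sense of the wad of gum's angular momentum as positive, L_{wad} = m v R = (0.0171)(16.6)(0.351) = 0.09963 kg·m²/s.
L_i = −I_p ω_p + m v R = −(0.2969)(7.73) + 0.09963 = -2.196 kg·m²/s.
After sticking, I_f = I_p + m R² = 0.2969 + (0.0171)(0.351)² = 0.2990 kg·m².
ω_f = L_i / I_f = -2.196 / 0.2990 = -7.342 rad/s.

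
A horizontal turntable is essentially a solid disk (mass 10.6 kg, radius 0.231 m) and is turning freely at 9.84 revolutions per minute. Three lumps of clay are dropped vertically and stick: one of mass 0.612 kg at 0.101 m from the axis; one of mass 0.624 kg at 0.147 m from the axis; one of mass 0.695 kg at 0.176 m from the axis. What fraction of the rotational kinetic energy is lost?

No external torque acts about the axis; L_before = L_after.
I_p = ½(10.6)(0.231)² = 0.2828 kg·m².
Added inertia Σmr² = (0.612)(0.101)² + (0.624)(0.147)² + (0.695)(0.176)² = 0.04126 kg·m²; I_f = 0.2828 + 0.04126 = 0.3241 kg·m².
ω_f = I_p ω_i / I_f = (0.2828)(9.84) / 0.3241 = 8.587 rpm.
KE_i = ½(0.2828)(1.030 rad/s)² = 0.1501 J; KE_f = ½(0.3241)(0.8993)² = 0.1310 J.
Fraction lost = 0.1273.

fraction ≈ 0.127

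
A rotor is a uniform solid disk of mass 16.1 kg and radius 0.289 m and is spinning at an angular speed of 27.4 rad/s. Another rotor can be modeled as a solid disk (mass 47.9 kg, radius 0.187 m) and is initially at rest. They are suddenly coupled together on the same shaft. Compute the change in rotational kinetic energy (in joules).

No external torque acts about the common axis, so total angular momentum is conserved.
Moments of inertia: I_A = ½(16.1)(0.289)² = 0.6723 kg·m²; I_B = ½(47.9)(0.187)² = 0.8375 kg·m².
Taking A's sense as positive: L = (0.6723)(27.4) = 18.42 kg·m²·rad/s.
Combined I = 0.6723 + 0.8375 = 1.510 kg·m².
ω_f = L / I = 18.42 / 1.510 = 12.20 rad/s.
KE_i = ½ΣIω² = 252.4 J; KE_f = ½(1.510)(12.20)² = 112.4 J.

ΔKE ≈ -140 J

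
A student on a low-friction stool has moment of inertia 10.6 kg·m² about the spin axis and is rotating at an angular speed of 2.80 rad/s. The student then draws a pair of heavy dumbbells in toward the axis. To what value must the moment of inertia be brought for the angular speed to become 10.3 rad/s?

With no external torque about the axis, L is conserved: I₁ω₁ = I₂ω₂.
I₂ = I₁ω₁ / ω₂ = (10.6)(2.80) / (10.3) = 2.882 kg·m².

I₂ ≈ 2.88 kg·m²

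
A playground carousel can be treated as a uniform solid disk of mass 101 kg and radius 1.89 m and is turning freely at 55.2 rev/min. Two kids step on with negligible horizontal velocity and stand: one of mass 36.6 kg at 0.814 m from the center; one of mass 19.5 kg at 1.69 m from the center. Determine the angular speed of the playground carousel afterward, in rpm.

ω_f ≈ 38.2 rpm

The added mass arrives with no angular momentum about the center, and any external torque about the center is negligible, so the system's angular momentum is conserved.
I_p = ½(101)(1.89)² = 180.4 kg·m².
Added inertia Σmr² = (36.6)(0.814)² + (19.5)(1.69)² = 79.94 kg·m²; I_f = 180.4 + 79.94 = 260.3 kg·m².
ω_f = I_p ω_i / I_f = (180.4)(55.2) / 260.3 = 38.25 rpm.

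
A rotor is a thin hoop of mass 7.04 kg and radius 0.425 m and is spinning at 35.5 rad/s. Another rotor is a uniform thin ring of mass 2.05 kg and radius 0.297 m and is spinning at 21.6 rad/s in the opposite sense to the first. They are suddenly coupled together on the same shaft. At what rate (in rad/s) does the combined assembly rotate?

The coupling torques are internal; angular momentum about the shared axis is conserved.
Moments of inertia: I_A = (7.04)(0.425)² = 1.272 kg·m²; I_B = (2.05)(0.297)² = 0.1808 kg·m².
Taking A's sense as positive: L = (1.272)(35.5) − (0.1808)(21.6) = 41.24 kg·m²·rad/s.
Combined I = 1.272 + 0.1808 = 1.452 kg·m².
ω_f = L / I = 41.24 / 1.452 = 28.39 rad/s.

|ω_f| ≈ 28.4 rad/s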